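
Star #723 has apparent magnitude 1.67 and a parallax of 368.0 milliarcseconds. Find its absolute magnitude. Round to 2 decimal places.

d = 1/p = 1/0.3680″ = 2.7174 pc.
m − M = 5 log₁₀(2.7174) − 5 = 2.1708 − 5 = -2.8292.
M = m − (m − M) = 1.67 − (-2.8292) = 4.50.

M = 4.50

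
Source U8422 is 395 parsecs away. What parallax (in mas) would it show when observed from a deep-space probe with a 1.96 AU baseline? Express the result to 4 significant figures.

4.962 mas

p (arcsec) = B (AU) / d (pc).
p = 1.96 / 395 = 0.004962 arcsec = 4.962 mas.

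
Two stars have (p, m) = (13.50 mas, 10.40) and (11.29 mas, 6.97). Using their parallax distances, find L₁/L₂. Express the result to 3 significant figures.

L₁/L₂ = 0.0297

d₁ = 1/p₁ = 1/0.01350″ = 74.074 pc; d₂ = 1/p₂ = 1/0.01129″ = 88.574 pc.
M₁ = m₁ − 5 log₁₀ d₁ + 5 = 10.40 − 9.3483 + 5 = 6.0517.
M₂ = 6.97 − 9.7365 + 5 = 2.2335.
L₁/L₂ = 10^(0.4(M₂ − M₁)) = 10^(0.4 × (-3.8182)) = 10^(-1.52728) = 0.029698.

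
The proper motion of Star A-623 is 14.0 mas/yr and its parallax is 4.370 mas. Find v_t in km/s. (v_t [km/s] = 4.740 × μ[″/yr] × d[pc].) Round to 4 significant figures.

15.19 km/s

d = 1/p = 1/0.004370″ = 228.83 pc.
μ = 14.0 mas/yr = 0.0140 ″/yr.
v_t = 4.74 × μ × d = 4.74 × 0.0140 × 228.83 = 15.185 km/s.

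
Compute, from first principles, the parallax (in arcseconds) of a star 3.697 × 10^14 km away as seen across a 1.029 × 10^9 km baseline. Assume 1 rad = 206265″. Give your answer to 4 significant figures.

θ ≈ B/d = (1.029 × 10^9) / (3.697 × 10^14) = 2.7833 × 10^-6 rad.
In arcseconds: 2.7833 × 10^-6 × 206265 = 0.5741″.

0.5741 arcsec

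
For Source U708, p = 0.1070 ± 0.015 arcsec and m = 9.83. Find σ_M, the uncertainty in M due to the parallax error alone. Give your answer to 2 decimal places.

σ_M = 0.30 mag

M = m − 5 log₁₀ d + 5 = m + 5 log₁₀ p + 5, so ∂M/∂p = 5/(p ln 10).
σ_M = (5/ln 10) · (σ_p/p) = 2.1715 × 0.015/0.1070 = 2.1715 × 0.14019 = 0.30442.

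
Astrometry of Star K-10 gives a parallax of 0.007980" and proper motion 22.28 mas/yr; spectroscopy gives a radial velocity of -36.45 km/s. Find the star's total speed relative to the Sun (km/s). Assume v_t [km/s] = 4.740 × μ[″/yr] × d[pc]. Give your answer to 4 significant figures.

d = 1/p = 1/0.007980″ = 125.31 pc.
μ = 22.28 mas/yr = 0.02228 ″/yr.
v_t = 4.740 μ d = 4.740 × 0.02228 × 125.31 = 13.234 km/s.
v = √(v_r² + v_t²) = √((-36.45)² + 13.234²) = √1503.74 = 38.778 km/s.

38.78 km/s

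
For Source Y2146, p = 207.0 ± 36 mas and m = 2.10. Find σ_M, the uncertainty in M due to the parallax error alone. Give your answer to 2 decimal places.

M = m − 5 log₁₀ d + 5 = m + 5 log₁₀ p + 5, so ∂M/∂p = 5/(p ln 10).
σ_M = (5/ln 10) · (σ_p/p) = 2.1715 × 36/207.0 = 2.1715 × 0.17391 = 0.37765.

σ_M = 0.38 mag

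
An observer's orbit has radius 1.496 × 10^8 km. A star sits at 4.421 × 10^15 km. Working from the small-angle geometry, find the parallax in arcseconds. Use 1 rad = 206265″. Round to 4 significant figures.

θ ≈ B/d = (1.496 × 10^8) / (4.421 × 10^15) = 3.3838 × 10^-8 rad.
In arcseconds: 3.3838 × 10^-8 × 206265 = 0.0069796″.

0.006980 arcsec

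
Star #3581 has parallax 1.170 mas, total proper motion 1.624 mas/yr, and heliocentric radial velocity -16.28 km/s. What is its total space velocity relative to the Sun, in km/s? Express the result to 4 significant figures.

d = 1/p = 1/0.001170″ = 854.7 pc.
μ = 1.624 mas/yr = 0.001624 ″/yr.
v_t = 4.740 μ d = 4.740 × 0.001624 × 854.7 = 6.5793 km/s.
v = √(v_r² + v_t²) = √((-16.28)² + 6.5793²) = √308.326 = 17.559 km/s.

17.56 km/s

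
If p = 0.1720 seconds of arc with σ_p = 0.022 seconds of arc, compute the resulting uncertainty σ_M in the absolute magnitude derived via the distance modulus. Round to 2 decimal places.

σ_M = 0.28 mag

M = m − 5 log₁₀ d + 5 = m + 5 log₁₀ p + 5, so ∂M/∂p = 5/(p ln 10).
σ_M = (5/ln 10) · (σ_p/p) = 2.1715 × 0.022/0.1720 = 2.1715 × 0.12791 = 0.27776.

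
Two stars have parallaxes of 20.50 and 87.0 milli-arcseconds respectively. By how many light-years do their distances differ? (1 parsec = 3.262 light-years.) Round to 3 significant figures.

d_A = 1/0.02050″ = 48.78 pc; d_B = 1/0.08700″ = 11.494 pc.
|d_B − d_A| = |11.494 − 48.78| = 37.286 pc = 37.286 × 3.262 ly = 121.63 ly.

122 ly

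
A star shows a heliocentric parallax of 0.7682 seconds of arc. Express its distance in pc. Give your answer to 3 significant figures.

1.30 pc

d = 1/p = 1/0.7682 = 1.3017 pc.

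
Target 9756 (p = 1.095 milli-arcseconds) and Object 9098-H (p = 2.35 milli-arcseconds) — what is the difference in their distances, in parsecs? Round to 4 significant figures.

487.7 pc

d_A = 1/0.001095″ = 913.24 pc; d_B = 1/0.002350″ = 425.53 pc.
|d_B − d_A| = |425.53 − 913.24| = 487.71 pc.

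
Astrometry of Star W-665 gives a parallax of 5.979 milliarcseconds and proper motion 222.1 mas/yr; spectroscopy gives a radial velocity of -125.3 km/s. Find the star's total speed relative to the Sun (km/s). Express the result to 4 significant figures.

216.1 km/s

d = 1/p = 1/0.005979″ = 167.25 pc.
μ = 222.1 mas/yr = 0.2221 ″/yr.
v_t = 4.740 μ d = 4.740 × 0.2221 × 167.25 = 176.07 km/s.
v = √(v_r² + v_t²) = √((-125.3)² + 176.07²) = √46700.7 = 216.1 km/s.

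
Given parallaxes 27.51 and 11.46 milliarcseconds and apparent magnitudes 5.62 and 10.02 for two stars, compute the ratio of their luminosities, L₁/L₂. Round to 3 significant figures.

L₁/L₂ = 9.99

d₁ = 1/p₁ = 1/0.02751″ = 36.35 pc; d₂ = 1/p₂ = 1/0.01146″ = 87.26 pc.
M₁ = m₁ − 5 log₁₀ d₁ + 5 = 5.62 − 7.8025 + 5 = 2.8175.
M₂ = 10.02 − 9.7041 + 5 = 5.3159.
L₁/L₂ = 10^(0.4(M₂ − M₁)) = 10^(0.4 × 2.4984) = 10^0.99936 = 9.9853.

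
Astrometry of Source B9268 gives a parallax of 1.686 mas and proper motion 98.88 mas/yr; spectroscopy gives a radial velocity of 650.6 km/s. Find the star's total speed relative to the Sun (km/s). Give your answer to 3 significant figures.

d = 1/p = 1/0.001686″ = 593.12 pc.
μ = 98.88 mas/yr = 0.09888 ″/yr.
v_t = 4.740 μ d = 4.740 × 0.09888 × 593.12 = 277.99 km/s.
v = √(v_r² + v_t²) = √(650.6² + 277.99²) = √500559 = 707.5 km/s.

708 km/s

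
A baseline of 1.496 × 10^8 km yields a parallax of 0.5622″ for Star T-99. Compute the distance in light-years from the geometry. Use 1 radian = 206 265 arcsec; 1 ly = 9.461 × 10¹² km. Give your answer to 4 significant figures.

5.801 ly

θ = 0.5622″ = 0.5622/206265 = 2.7256 × 10^-6 rad.
d = B/θ = (1.496 × 10^8) / (2.7256 × 10^-6) = 5.4887 × 10^13 km = (5.4887 × 10^13) / (9.461 × 10^12) ly = 5.8014 ly.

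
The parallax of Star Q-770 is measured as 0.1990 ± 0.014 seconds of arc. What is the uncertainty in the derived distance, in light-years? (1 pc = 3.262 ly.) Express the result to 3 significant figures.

d = 1/p, so σ_d = σ_p / p².
σ_d = 0.0140 / (0.1990)² = 0.0140 / 0.039601 = 0.35353 pc = 0.35353 × 3.262 ly = 1.1532 ly.

1.15 ly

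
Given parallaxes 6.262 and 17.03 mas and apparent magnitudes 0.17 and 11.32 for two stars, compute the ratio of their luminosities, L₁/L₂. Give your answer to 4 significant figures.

d₁ = 1/p₁ = 1/0.006262″ = 159.69 pc; d₂ = 1/p₂ = 1/0.01703″ = 58.72 pc.
M₁ = m₁ − 5 log₁₀ d₁ + 5 = 0.17 − 11.0164 + 5 = -5.8464.
M₂ = 11.32 − 8.8439 + 5 = 7.4761.
L₁/L₂ = 10^(0.4(M₂ − M₁)) = 10^(0.4 × 13.3225) = 10^5.32900 = 2.1330 × 10^5.

L₁/L₂ = 213300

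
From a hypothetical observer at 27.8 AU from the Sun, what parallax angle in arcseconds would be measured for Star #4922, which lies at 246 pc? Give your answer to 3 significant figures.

p (arcsec) = B (AU) / d (pc).
p = 27.8 / 246 = 0.11301 arcsec.

0.113 arcsec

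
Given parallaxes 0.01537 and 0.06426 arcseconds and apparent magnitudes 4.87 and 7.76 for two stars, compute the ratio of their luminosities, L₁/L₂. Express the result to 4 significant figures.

d₁ = 1/p₁ = 1/0.01537″ = 65.062 pc; d₂ = 1/p₂ = 1/0.06426″ = 15.562 pc.
M₁ = m₁ − 5 log₁₀ d₁ + 5 = 4.87 − 9.0666 + 5 = 0.8034.
M₂ = 7.76 − 5.9603 + 5 = 6.7997.
L₁/L₂ = 10^(0.4(M₂ − M₁)) = 10^(0.4 × 5.9963) = 10^2.39852 = 250.33.

L₁/L₂ = 250.3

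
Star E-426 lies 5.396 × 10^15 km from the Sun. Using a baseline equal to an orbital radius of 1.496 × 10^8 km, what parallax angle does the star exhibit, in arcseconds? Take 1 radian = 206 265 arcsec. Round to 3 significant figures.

0.00572 arcsec

θ ≈ B/d = (1.496 × 10^8) / (5.396 × 10^15) = 2.7724 × 10^-8 rad.
In arcseconds: 2.7724 × 10^-8 × 206265 = 0.0057185″.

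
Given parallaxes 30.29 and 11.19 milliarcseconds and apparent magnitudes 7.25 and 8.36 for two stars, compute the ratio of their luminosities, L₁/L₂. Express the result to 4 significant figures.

d₁ = 1/p₁ = 1/0.03029″ = 33.014 pc; d₂ = 1/p₂ = 1/0.01119″ = 89.366 pc.
M₁ = m₁ − 5 log₁₀ d₁ + 5 = 7.25 − 7.5935 + 5 = 4.6565.
M₂ = 8.36 − 9.7559 + 5 = 3.6041.
L₁/L₂ = 10^(0.4(M₂ − M₁)) = 10^(0.4 × (-1.0524)) = 10^(-0.42096) = 0.37935.

L₁/L₂ = 0.3794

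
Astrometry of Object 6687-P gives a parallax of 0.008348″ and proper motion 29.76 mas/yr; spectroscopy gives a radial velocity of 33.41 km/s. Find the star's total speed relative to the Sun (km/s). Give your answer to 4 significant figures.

37.44 km/s

d = 1/p = 1/0.008348″ = 119.79 pc.
μ = 29.76 mas/yr = 0.02976 ″/yr.
v_t = 4.740 μ d = 4.740 × 0.02976 × 119.79 = 16.898 km/s.
v = √(v_r² + v_t²) = √(33.41² + 16.898²) = √1401.77 = 37.44 km/s.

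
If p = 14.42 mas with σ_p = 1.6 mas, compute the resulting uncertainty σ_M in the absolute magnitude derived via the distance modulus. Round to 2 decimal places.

M = m − 5 log₁₀ d + 5 = m + 5 log₁₀ p + 5, so ∂M/∂p = 5/(p ln 10).
σ_M = (5/ln 10) · (σ_p/p) = 2.1715 × 1.6/14.42 = 2.1715 × 0.11096 = 0.24095.

σ_M = 0.24 mag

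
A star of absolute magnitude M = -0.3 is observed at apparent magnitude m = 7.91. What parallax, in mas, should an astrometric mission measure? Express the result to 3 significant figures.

2.28 mas

m − M = 7.91 − (-0.3) = 8.21.
d = 10^((m−M)/5 + 1) = 10^2.642 = 438.53 pc.
p = 1/d = 1/438.53 = 0.0022803 arcsec = 2.2803 mas.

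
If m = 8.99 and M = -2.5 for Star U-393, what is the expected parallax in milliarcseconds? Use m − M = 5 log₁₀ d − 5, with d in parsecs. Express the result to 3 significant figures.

m − M = 8.99 − (-2.5) = 11.49.
d = 10^((m−M)/5 + 1) = 10^3.298 = 1986.1 pc.
p = 1/d = 1/1986.1 = 0.0005035 arcsec = 0.5035 mas.

0.504 mas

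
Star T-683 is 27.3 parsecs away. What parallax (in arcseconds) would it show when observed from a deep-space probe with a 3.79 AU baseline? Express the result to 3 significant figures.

0.139 arcsec

p (arcsec) = B (AU) / d (pc).
p = 3.79 / 27.3 = 0.13883 arcsec.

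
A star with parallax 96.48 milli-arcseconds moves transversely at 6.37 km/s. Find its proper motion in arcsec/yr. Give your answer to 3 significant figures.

0.130 arcsec/yr

d = 1/p = 1/0.09648″ = 10.365 pc.
μ = v_t / (4.74 d) = 6.37 / (4.74 × 10.365) = 6.37 / 49.13 = 0.12966 ″/yr.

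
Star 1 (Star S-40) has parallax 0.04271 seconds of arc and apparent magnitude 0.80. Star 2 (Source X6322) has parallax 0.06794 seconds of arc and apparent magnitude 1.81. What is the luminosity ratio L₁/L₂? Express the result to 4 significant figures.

L₁/L₂ = 6.415

d₁ = 1/p₁ = 1/0.04271″ = 23.414 pc; d₂ = 1/p₂ = 1/0.06794″ = 14.719 pc.
M₁ = m₁ − 5 log₁₀ d₁ + 5 = 0.80 − 6.8474 + 5 = -1.0474.
M₂ = 1.81 − 5.8394 + 5 = 0.9706.
L₁/L₂ = 10^(0.4(M₂ − M₁)) = 10^(0.4 × 2.0180) = 10^0.80720 = 6.415.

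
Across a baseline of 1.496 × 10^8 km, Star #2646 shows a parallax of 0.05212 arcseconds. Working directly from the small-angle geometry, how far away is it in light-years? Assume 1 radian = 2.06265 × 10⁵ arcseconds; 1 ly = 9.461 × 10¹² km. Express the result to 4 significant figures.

θ = 0.05212″ = 0.05212/206265 = 2.5268 × 10^-7 rad.
d = B/θ = (1.496 × 10^8) / (2.5268 × 10^-7) = 5.9205 × 10^14 km = (5.9205 × 10^14) / (9.461 × 10^12) ly = 62.578 ly.

62.58 ly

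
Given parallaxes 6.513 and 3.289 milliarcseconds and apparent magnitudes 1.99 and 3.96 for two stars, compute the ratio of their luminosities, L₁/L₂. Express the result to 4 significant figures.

L₁/L₂ = 1.565

d₁ = 1/p₁ = 1/0.006513″ = 153.54 pc; d₂ = 1/p₂ = 1/0.003289″ = 304.04 pc.
M₁ = m₁ − 5 log₁₀ d₁ + 5 = 1.99 − 10.9311 + 5 = -3.9411.
M₂ = 3.96 − 12.4147 + 5 = -3.4547.
L₁/L₂ = 10^(0.4(M₂ − M₁)) = 10^(0.4 × 0.4864) = 10^0.19456 = 1.5652.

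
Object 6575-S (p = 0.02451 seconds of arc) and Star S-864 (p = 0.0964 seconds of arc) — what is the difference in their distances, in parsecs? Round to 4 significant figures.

d_A = 1/0.02451″ = 40.8 pc; d_B = 1/0.09640″ = 10.373 pc.
|d_B − d_A| = |10.373 − 40.8| = 30.427 pc.

30.43 pc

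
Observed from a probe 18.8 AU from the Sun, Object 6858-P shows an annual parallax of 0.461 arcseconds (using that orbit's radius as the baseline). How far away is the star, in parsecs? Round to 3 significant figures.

40.8 pc

With baseline B (in AU) and parallax p (in arcsec), d = B/p parsecs.
d = 18.8 / 0.461 = 40.781 pc.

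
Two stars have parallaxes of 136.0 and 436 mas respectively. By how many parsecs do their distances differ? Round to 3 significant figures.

d_A = 1/0.1360″ = 7.3529 pc; d_B = 1/0.4360″ = 2.2936 pc.
|d_B − d_A| = |2.2936 − 7.3529| = 5.0593 pc.

5.06 pc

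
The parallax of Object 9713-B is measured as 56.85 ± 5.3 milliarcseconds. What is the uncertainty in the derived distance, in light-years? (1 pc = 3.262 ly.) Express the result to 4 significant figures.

d = 1/p, so σ_d = σ_p / p².
σ_d = 0.00530 / (0.05685)² = 0.00530 / 0.0032319 = 1.6399 pc = 1.6399 × 3.262 ly = 5.3494 ly.

5.349 ly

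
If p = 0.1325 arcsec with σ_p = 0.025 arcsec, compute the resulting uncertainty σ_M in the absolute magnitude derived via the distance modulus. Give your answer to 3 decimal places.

M = m − 5 log₁₀ d + 5 = m + 5 log₁₀ p + 5, so ∂M/∂p = 5/(p ln 10).
σ_M = (5/ln 10) · (σ_p/p) = 2.1715 × 0.025/0.1325 = 2.1715 × 0.18868 = 0.40972.

σ_M = 0.410 mag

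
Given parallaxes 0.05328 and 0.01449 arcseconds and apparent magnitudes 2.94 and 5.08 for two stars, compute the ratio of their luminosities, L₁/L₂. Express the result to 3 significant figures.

L₁/L₂ = 0.531

d₁ = 1/p₁ = 1/0.05328″ = 18.769 pc; d₂ = 1/p₂ = 1/0.01449″ = 69.013 pc.
M₁ = m₁ − 5 log₁₀ d₁ + 5 = 2.94 − 6.3672 + 5 = 1.5728.
M₂ = 5.08 − 9.1947 + 5 = 0.8853.
L₁/L₂ = 10^(0.4(M₂ − M₁)) = 10^(0.4 × (-0.6875)) = 10^(-0.27500) = 0.53088.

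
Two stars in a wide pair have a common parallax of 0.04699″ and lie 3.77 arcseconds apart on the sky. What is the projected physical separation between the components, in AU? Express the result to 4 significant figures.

80.23 AU

d = 1/p = 1/0.04699″ = 21.281 pc.
At distance d (pc), an angle of θ arcsec spans θ·d AU: s = 3.77 × 21.281 = 80.229 AU.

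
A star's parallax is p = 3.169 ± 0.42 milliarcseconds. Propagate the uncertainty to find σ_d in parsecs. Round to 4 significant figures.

d = 1/p, so σ_d = σ_p / p².
σ_d = 0.000420 / (0.003169)² = 0.000420 / 0.000010043 = 41.82 pc.

41.82 pc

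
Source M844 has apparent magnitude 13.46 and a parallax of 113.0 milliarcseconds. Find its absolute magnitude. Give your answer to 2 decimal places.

d = 1/p = 1/0.1130″ = 8.8496 pc.
m − M = 5 log₁₀(8.8496) − 5 = 4.7346 − 5 = -0.2654.
M = m − (m − M) = 13.46 − (-0.2654) = 13.73.

M = 13.73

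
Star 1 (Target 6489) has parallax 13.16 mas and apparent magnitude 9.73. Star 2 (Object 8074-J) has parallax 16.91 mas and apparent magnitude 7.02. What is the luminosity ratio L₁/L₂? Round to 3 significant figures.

d₁ = 1/p₁ = 1/0.01316″ = 75.988 pc; d₂ = 1/p₂ = 1/0.01691″ = 59.137 pc.
M₁ = m₁ − 5 log₁₀ d₁ + 5 = 9.73 − 9.4037 + 5 = 5.3263.
M₂ = 7.02 − 8.8593 + 5 = 3.1607.
L₁/L₂ = 10^(0.4(M₂ − M₁)) = 10^(0.4 × (-2.1656)) = 10^(-0.86624) = 0.13607.

L₁/L₂ = 0.136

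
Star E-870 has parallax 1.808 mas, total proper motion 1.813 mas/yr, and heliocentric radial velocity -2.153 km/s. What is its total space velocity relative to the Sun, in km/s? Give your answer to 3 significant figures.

d = 1/p = 1/0.001808″ = 553.1 pc.
μ = 1.813 mas/yr = 0.001813 ″/yr.
v_t = 4.740 μ d = 4.740 × 0.001813 × 553.1 = 4.7531 km/s.
v = √(v_r² + v_t²) = √((-2.153)² + 4.7531²) = √27.2274 = 5.218 km/s.

5.22 km/s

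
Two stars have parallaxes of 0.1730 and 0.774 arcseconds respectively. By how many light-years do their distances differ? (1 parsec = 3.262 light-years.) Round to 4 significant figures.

d_A = 1/0.1730″ = 5.7803 pc; d_B = 1/0.7740″ = 1.292 pc.
|d_B − d_A| = |1.292 − 5.7803| = 4.4883 pc = 4.4883 × 3.262 ly = 14.641 ly.

14.64 ly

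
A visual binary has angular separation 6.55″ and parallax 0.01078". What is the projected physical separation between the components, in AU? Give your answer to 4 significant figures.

607.6 AU

d = 1/p = 1/0.01078″ = 92.764 pc.
At distance d (pc), an angle of θ arcsec spans θ·d AU: s = 6.55 × 92.764 = 607.6 AU.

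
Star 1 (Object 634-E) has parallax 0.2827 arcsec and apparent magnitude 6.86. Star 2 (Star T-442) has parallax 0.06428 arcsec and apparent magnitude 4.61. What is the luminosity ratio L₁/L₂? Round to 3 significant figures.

L₁/L₂ = 0.00651

d₁ = 1/p₁ = 1/0.2827″ = 3.5373 pc; d₂ = 1/p₂ = 1/0.06428″ = 15.557 pc.
M₁ = m₁ − 5 log₁₀ d₁ + 5 = 6.86 − 2.7434 + 5 = 9.1166.
M₂ = 4.61 − 5.9596 + 5 = 3.6504.
L₁/L₂ = 10^(0.4(M₂ − M₁)) = 10^(0.4 × (-5.4662)) = 10^(-2.18648) = 0.0065091.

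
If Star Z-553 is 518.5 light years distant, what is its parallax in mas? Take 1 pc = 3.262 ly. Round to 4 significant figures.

d = 518.5 ly ÷ 3.262 = 158.95 pc.
p = 1/d = 1/158.95 = 0.0062913 arcsec.
= 0.0062913 × 1000 = 6.2913 mas.

6.291 mas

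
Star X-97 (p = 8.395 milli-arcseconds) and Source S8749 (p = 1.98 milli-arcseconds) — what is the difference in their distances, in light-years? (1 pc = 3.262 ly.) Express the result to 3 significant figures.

1260 ly

d_A = 1/0.008395″ = 119.12 pc; d_B = 1/0.001980″ = 505.05 pc.
|d_B − d_A| = |505.05 − 119.12| = 385.93 pc = 385.93 × 3.262 ly = 1258.9 ly.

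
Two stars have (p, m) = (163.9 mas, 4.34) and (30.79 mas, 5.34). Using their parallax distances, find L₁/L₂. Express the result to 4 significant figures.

d₁ = 1/p₁ = 1/0.1639″ = 6.1013 pc; d₂ = 1/p₂ = 1/0.03079″ = 32.478 pc.
M₁ = m₁ − 5 log₁₀ d₁ + 5 = 4.34 − 3.9271 + 5 = 5.4129.
M₂ = 5.34 − 7.5579 + 5 = 2.7821.
L₁/L₂ = 10^(0.4(M₂ − M₁)) = 10^(0.4 × (-2.6308)) = 10^(-1.05232) = 0.08865.

L₁/L₂ = 0.08865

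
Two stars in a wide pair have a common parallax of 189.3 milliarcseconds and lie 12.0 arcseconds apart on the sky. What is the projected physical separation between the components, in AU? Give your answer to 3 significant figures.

d = 1/p = 1/0.1893″ = 5.2826 pc.
At distance d (pc), an angle of θ arcsec spans θ·d AU: s = 12.0 × 5.2826 = 63.391 AU.

63.4 AU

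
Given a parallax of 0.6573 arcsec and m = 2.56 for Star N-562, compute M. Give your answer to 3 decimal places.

d = 1/p = 1/0.6573″ = 1.5214 pc.
m − M = 5 log₁₀(1.5214) − 5 = 0.9112 − 5 = -4.0888.
M = m − (m − M) = 2.56 − (-4.0888) = 6.649.

M = 6.649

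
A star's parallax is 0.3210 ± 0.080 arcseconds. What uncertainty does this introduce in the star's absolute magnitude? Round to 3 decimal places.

σ_M = 0.541 mag

M = m − 5 log₁₀ d + 5 = m + 5 log₁₀ p + 5, so ∂M/∂p = 5/(p ln 10).
σ_M = (5/ln 10) · (σ_p/p) = 2.1715 × 0.080/0.3210 = 2.1715 × 0.24922 = 0.54118.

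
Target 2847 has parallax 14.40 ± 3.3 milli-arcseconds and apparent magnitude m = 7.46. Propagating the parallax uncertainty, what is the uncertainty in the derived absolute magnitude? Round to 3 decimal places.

M = m − 5 log₁₀ d + 5 = m + 5 log₁₀ p + 5, so ∂M/∂p = 5/(p ln 10).
σ_M = (5/ln 10) · (σ_p/p) = 2.1715 × 3.3/14.40 = 2.1715 × 0.22917 = 0.49764.

σ_M = 0.498 mag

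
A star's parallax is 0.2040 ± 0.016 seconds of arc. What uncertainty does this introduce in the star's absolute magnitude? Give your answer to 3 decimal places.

σ_M = 0.170 mag

M = m − 5 log₁₀ d + 5 = m + 5 log₁₀ p + 5, so ∂M/∂p = 5/(p ln 10).
σ_M = (5/ln 10) · (σ_p/p) = 2.1715 × 0.016/0.2040 = 2.1715 × 0.078431 = 0.17031.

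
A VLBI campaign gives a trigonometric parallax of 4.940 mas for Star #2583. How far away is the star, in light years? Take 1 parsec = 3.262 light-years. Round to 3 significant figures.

p = 4.940 mas = 0.004940 arcsec.
d = 1/p = 1/0.004940 = 202.43 pc.
In light-years: 202.43 × 3.262 = 660.33 ly.

660 light years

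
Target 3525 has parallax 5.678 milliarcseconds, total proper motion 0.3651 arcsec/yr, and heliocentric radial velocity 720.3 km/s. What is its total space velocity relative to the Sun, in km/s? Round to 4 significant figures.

d = 1/p = 1/0.005678″ = 176.12 pc.
v_t = 4.740 μ d = 4.740 × 0.3651 × 176.12 = 304.79 km/s.
v = √(v_r² + v_t²) = √(720.3² + 304.79²) = √611729 = 782.13 km/s.

782.1 km/s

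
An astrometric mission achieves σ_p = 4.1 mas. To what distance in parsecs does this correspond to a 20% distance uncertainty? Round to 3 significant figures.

48.8 pc

σ_d/d = σ_p/p, so the condition is σ_p/p ≤ 0.20, i.e. p ≥ σ_p/0.20.
p_min = 4.1/0.20 = 20.5 mas = 0.0205 arcsec.
d_max = 1/p_min = 1/0.0205 = 48.78 pc.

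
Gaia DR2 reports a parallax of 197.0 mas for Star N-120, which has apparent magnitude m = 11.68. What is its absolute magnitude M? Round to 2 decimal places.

d = 1/p = 1/0.1970″ = 5.0761 pc.
m − M = 5 log₁₀(5.0761) − 5 = 3.5277 − 5 = -1.4723.
M = m − (m − M) = 11.68 − (-1.4723) = 13.15.

M = 13.15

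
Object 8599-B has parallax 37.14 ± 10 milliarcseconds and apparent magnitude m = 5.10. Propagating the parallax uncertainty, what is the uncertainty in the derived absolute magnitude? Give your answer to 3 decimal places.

M = m − 5 log₁₀ d + 5 = m + 5 log₁₀ p + 5, so ∂M/∂p = 5/(p ln 10).
σ_M = (5/ln 10) · (σ_p/p) = 2.1715 × 10/37.14 = 2.1715 × 0.26925 = 0.58468.

σ_M = 0.585 mag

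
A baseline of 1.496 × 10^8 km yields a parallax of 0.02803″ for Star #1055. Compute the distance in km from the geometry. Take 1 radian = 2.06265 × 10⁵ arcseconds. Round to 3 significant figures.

1.10 × 10^15 km

θ = 0.02803″ = 0.02803/206265 = 1.3589 × 10^-7 rad.
d = B/θ = (1.496 × 10^8) / (1.3589 × 10^-7) = 1.1009 × 10^15 km.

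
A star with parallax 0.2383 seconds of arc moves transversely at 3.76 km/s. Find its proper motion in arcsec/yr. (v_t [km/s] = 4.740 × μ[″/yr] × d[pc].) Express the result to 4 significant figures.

d = 1/p = 1/0.2383″ = 4.1964 pc.
μ = v_t / (4.74 d) = 3.76 / (4.74 × 4.1964) = 3.76 / 19.891 = 0.18903 ″/yr.

0.1890 arcsec/yr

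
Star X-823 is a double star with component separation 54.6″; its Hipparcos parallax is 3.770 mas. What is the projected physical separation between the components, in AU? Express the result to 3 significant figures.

14500 AU

d = 1/p = 1/0.003770″ = 265.25 pc.
At distance d (pc), an angle of θ arcsec spans θ·d AU: s = 54.6 × 265.25 = 14483 AU.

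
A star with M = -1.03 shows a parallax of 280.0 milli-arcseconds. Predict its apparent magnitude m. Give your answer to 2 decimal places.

d = 1/p = 1/0.2800″ = 3.5714 pc.
m − M = 5 log₁₀ d − 5 = 5 log₁₀(3.5714) − 5 = 2.7642 − 5 = -2.2358.
m = M + (m − M) = -1.03 + (-2.2358) = -3.27.

m = -3.27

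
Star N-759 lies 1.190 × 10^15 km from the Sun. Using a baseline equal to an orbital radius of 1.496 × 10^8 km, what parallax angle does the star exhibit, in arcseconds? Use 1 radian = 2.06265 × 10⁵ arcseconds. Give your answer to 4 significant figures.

θ ≈ B/d = (1.496 × 10^8) / (1.190 × 10^15) = 1.2571 × 10^-7 rad.
In arcseconds: 1.2571 × 10^-7 × 206265 = 0.02593″.

0.02593 arcsec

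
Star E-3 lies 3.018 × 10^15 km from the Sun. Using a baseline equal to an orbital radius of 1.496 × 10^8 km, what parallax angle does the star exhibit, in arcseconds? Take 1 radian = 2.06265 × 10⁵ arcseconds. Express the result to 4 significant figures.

θ ≈ B/d = (1.496 × 10^8) / (3.018 × 10^15) = 4.9569 × 10^-8 rad.
In arcseconds: 4.9569 × 10^-8 × 206265 = 0.010224″.

0.01022 arcsec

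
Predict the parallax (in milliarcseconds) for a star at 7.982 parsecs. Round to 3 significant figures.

p = 1/d = 1/7.982 = 0.12528 arcsec.
= 0.12528 × 1000 = 125.28 mas.

125 mas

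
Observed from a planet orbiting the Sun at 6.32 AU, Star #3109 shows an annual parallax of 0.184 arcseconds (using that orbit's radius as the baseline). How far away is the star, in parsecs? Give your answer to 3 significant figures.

34.3 pc

With baseline B (in AU) and parallax p (in arcsec), d = B/p parsecs.
d = 6.32 / 0.184 = 34.348 pc.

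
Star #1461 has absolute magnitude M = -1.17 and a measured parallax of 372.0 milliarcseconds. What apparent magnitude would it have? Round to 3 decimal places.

d = 1/p = 1/0.3720″ = 2.6882 pc.
m − M = 5 log₁₀ d − 5 = 5 log₁₀(2.6882) − 5 = 2.1473 − 5 = -2.8527.
m = M + (m − M) = -1.17 + (-2.8527) = -4.023.

m = -4.023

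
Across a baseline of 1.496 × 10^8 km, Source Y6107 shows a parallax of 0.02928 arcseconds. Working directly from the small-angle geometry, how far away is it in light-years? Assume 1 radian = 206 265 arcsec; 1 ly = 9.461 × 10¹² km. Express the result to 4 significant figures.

θ = 0.02928″ = 0.02928/206265 = 1.4195 × 10^-7 rad.
d = B/θ = (1.496 × 10^8) / (1.4195 × 10^-7) = 1.0539 × 10^15 km = (1.0539 × 10^15) / (9.461 × 10^12) ly = 111.39 ly.

111.4 ly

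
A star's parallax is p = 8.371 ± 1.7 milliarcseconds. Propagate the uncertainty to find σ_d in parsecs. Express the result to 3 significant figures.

d = 1/p, so σ_d = σ_p / p².
σ_d = 0.00170 / (0.008371)² = 0.00170 / 0.000070074 = 24.26 pc.

24.3 pc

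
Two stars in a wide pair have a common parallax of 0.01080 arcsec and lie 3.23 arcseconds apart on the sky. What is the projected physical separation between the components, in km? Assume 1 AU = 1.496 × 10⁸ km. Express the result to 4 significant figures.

d = 1/p = 1/0.01080″ = 92.593 pc.
At distance d (pc), an angle of θ arcsec spans θ·d AU: s = 3.23 × 92.593 = 299.08 AU.
= 299.08 × 1.496 × 10⁸ km = 4.4742 × 10^10 km.

4.474 × 10^10 km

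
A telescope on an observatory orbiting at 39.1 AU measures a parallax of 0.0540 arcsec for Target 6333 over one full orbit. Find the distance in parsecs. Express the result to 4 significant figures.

724.1 pc

With baseline B (in AU) and parallax p (in arcsec), d = B/p parsecs.
d = 39.1 / 0.0540 = 724.07 pc.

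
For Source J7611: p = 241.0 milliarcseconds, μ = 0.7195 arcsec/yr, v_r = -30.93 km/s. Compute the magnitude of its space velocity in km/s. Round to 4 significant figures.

34.01 km/s

d = 1/p = 1/0.2410″ = 4.1494 pc.
v_t = 4.740 μ d = 4.740 × 0.7195 × 4.1494 = 14.151 km/s.
v = √(v_r² + v_t²) = √((-30.93)² + 14.151²) = √1156.92 = 34.014 km/s.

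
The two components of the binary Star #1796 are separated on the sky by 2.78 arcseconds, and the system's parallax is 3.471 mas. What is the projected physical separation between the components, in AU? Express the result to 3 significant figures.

801 AU

d = 1/p = 1/0.003471″ = 288.1 pc.
At distance d (pc), an angle of θ arcsec spans θ·d AU: s = 2.78 × 288.1 = 800.92 AU.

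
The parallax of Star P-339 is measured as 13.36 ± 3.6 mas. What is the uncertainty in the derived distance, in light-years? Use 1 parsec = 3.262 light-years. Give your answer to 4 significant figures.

65.79 ly

d = 1/p, so σ_d = σ_p / p².
σ_d = 0.00360 / (0.01336)² = 0.00360 / 0.00017849 = 20.169 pc = 20.169 × 3.262 ly = 65.791 ly.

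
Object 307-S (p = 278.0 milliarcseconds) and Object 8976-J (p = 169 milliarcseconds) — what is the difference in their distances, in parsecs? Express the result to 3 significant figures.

d_A = 1/0.2780″ = 3.5971 pc; d_B = 1/0.1690″ = 5.9172 pc.
|d_B − d_A| = |5.9172 − 3.5971| = 2.3201 pc.

2.32 pc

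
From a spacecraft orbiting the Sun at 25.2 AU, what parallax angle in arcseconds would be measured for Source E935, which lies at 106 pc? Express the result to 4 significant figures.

0.2377 arcsec

p (arcsec) = B (AU) / d (pc).
p = 25.2 / 106 = 0.23774 arcsec.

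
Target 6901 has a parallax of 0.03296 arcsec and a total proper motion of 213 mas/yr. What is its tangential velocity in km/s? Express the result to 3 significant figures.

30.6 km/s

d = 1/p = 1/0.03296″ = 30.34 pc.
μ = 213 mas/yr = 0.213 ″/yr.
v_t = 4.74 × μ × d = 4.74 × 0.213 × 30.34 = 30.632 km/s.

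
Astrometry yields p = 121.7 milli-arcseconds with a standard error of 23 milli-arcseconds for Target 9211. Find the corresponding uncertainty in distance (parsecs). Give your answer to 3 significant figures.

1.55 pc

d = 1/p, so σ_d = σ_p / p².
σ_d = 0.0230 / (0.1217)² = 0.0230 / 0.014811 = 1.5529 pc.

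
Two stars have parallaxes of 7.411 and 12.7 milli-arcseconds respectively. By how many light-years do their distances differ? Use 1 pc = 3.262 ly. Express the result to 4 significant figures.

d_A = 1/0.007411″ = 134.93 pc; d_B = 1/0.01270″ = 78.74 pc.
|d_B − d_A| = |78.74 − 134.93| = 56.19 pc = 56.19 × 3.262 ly = 183.29 ly.

183.3 ly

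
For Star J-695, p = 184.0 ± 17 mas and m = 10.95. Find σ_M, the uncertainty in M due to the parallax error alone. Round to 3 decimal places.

M = m − 5 log₁₀ d + 5 = m + 5 log₁₀ p + 5, so ∂M/∂p = 5/(p ln 10).
σ_M = (5/ln 10) · (σ_p/p) = 2.1715 × 17/184.0 = 2.1715 × 0.092391 = 0.20063.

σ_M = 0.201 mag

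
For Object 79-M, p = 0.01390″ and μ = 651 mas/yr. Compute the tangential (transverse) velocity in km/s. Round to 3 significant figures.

222 km/s

d = 1/p = 1/0.01390″ = 71.942 pc.
μ = 651 mas/yr = 0.651 ″/yr.
v_t = 4.74 × μ × d = 4.74 × 0.651 × 71.942 = 221.99 km/s.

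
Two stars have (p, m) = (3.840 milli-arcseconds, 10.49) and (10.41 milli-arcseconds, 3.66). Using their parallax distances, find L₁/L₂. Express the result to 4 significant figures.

L₁/L₂ = 0.01362

d₁ = 1/p₁ = 1/0.003840″ = 260.42 pc; d₂ = 1/p₂ = 1/0.01041″ = 96.061 pc.
M₁ = m₁ − 5 log₁₀ d₁ + 5 = 10.49 − 12.0784 + 5 = 3.4116.
M₂ = 3.66 − 9.9127 + 5 = -1.2527.
L₁/L₂ = 10^(0.4(M₂ − M₁)) = 10^(0.4 × (-4.6643)) = 10^(-1.86572) = 0.013623.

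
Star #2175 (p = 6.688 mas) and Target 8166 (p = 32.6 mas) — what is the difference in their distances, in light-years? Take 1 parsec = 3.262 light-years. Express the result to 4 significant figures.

d_A = 1/0.006688″ = 149.52 pc; d_B = 1/0.03260″ = 30.675 pc.
|d_B − d_A| = |30.675 − 149.52| = 118.85 pc = 118.85 × 3.262 ly = 387.69 ly.

387.7 ly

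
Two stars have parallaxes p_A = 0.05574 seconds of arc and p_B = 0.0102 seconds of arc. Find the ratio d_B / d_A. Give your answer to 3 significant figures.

5.46

Since d = 1/p, d_B/d_A = p_A/p_B.
= 0.05574 / 0.0102 = 5.4647.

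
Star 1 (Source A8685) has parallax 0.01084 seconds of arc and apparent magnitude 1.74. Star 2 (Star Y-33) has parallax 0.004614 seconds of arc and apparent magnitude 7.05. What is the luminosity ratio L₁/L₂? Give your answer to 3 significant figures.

L₁/L₂ = 24.1

d₁ = 1/p₁ = 1/0.01084″ = 92.251 pc; d₂ = 1/p₂ = 1/0.004614″ = 216.73 pc.
M₁ = m₁ − 5 log₁₀ d₁ + 5 = 1.74 − 9.8249 + 5 = -3.0849.
M₂ = 7.05 − 11.6796 + 5 = 0.3704.
L₁/L₂ = 10^(0.4(M₂ − M₁)) = 10^(0.4 × 3.4553) = 10^1.38212 = 24.106.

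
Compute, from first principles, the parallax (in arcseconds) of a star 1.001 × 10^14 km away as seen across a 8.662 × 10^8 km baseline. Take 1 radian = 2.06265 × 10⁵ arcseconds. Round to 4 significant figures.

1.785 arcsec

θ ≈ B/d = (8.662 × 10^8) / (1.001 × 10^14) = 8.6533 × 10^-6 rad.
In arcseconds: 8.6533 × 10^-6 × 206265 = 1.7849″.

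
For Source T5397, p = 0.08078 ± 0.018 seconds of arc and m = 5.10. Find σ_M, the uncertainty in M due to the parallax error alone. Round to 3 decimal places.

M = m − 5 log₁₀ d + 5 = m + 5 log₁₀ p + 5, so ∂M/∂p = 5/(p ln 10).
σ_M = (5/ln 10) · (σ_p/p) = 2.1715 × 0.018/0.08078 = 2.1715 × 0.22283 = 0.48388.

σ_M = 0.484 mag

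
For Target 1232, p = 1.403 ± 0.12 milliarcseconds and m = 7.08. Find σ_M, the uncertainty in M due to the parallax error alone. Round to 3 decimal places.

σ_M = 0.186 mag

M = m − 5 log₁₀ d + 5 = m + 5 log₁₀ p + 5, so ∂M/∂p = 5/(p ln 10).
σ_M = (5/ln 10) · (σ_p/p) = 2.1715 × 0.12/1.403 = 2.1715 × 0.085531 = 0.18573.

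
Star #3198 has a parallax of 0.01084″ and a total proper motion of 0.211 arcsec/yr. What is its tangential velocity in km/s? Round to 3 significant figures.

92.3 km/s

d = 1/p = 1/0.01084″ = 92.251 pc.
v_t = 4.74 × μ × d = 4.74 × 0.211 × 92.251 = 92.264 km/s.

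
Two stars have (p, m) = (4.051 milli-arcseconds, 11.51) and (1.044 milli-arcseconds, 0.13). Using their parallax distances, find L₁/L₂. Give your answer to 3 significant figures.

d₁ = 1/p₁ = 1/0.004051″ = 246.85 pc; d₂ = 1/p₂ = 1/0.001044″ = 957.85 pc.
M₁ = m₁ − 5 log₁₀ d₁ + 5 = 11.51 − 11.9622 + 5 = 4.5478.
M₂ = 0.13 − 14.9065 + 5 = -9.7765.
L₁/L₂ = 10^(0.4(M₂ − M₁)) = 10^(0.4 × (-14.3243)) = 10^(-5.72972) = 0.0000018633.

L₁/L₂ = 1.86 × 10^-6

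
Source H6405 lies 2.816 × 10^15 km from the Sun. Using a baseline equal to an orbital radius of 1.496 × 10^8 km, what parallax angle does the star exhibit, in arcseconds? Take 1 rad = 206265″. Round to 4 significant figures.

θ ≈ B/d = (1.496 × 10^8) / (2.816 × 10^15) = 5.3125 × 10^-8 rad.
In arcseconds: 5.3125 × 10^-8 × 206265 = 0.010958″.

0.01096 arcsec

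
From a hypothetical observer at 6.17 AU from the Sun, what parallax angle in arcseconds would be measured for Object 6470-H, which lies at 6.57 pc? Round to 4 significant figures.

p (arcsec) = B (AU) / d (pc).
p = 6.17 / 6.57 = 0.93912 arcsec.

0.9391 arcsec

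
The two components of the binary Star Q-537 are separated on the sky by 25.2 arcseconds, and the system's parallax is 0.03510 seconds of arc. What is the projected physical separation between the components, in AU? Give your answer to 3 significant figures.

d = 1/p = 1/0.03510″ = 28.49 pc.
At distance d (pc), an angle of θ arcsec spans θ·d AU: s = 25.2 × 28.49 = 717.95 AU.

718 AU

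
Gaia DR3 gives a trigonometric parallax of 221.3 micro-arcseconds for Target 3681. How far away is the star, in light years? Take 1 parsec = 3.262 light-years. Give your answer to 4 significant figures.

p = 221.3 micro-arcseconds = 0.0002213 arcsec.
d = 1/p = 1/0.0002213 = 4518.8 pc.
In light-years: 4518.8 × 3.262 = 14740 ly.

14740 light years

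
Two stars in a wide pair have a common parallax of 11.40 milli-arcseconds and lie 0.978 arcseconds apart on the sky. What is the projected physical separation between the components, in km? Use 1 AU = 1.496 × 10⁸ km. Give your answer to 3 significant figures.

1.28 × 10^10 km

d = 1/p = 1/0.01140″ = 87.719 pc.
At distance d (pc), an angle of θ arcsec spans θ·d AU: s = 0.978 × 87.719 = 85.789 AU.
= 85.789 × 1.496 × 10⁸ km = 1.2834 × 10^10 km.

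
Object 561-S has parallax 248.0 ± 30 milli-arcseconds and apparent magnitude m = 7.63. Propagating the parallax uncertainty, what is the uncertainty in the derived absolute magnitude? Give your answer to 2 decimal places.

M = m − 5 log₁₀ d + 5 = m + 5 log₁₀ p + 5, so ∂M/∂p = 5/(p ln 10).
σ_M = (5/ln 10) · (σ_p/p) = 2.1715 × 30/248.0 = 2.1715 × 0.12097 = 0.26269.

σ_M = 0.26 mag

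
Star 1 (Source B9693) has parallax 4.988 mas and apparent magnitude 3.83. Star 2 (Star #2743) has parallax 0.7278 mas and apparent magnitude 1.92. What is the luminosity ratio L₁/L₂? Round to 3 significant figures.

d₁ = 1/p₁ = 1/0.004988″ = 200.48 pc; d₂ = 1/p₂ = 1/0.0007278″ = 1374 pc.
M₁ = m₁ − 5 log₁₀ d₁ + 5 = 3.83 − 11.5104 + 5 = -2.6804.
M₂ = 1.92 − 15.6899 + 5 = -8.7699.
L₁/L₂ = 10^(0.4(M₂ − M₁)) = 10^(0.4 × (-6.0895)) = 10^(-2.43580) = 0.0036661.

L₁/L₂ = 0.00367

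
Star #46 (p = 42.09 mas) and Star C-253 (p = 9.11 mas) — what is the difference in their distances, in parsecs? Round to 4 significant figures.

86.01 pc

d_A = 1/0.04209″ = 23.759 pc; d_B = 1/0.009110″ = 109.77 pc.
|d_B − d_A| = |109.77 − 23.759| = 86.011 pc.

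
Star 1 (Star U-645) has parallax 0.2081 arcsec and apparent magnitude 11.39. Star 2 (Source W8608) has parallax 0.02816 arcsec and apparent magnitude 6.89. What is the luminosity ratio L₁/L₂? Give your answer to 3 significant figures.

d₁ = 1/p₁ = 1/0.2081″ = 4.8054 pc; d₂ = 1/p₂ = 1/0.02816″ = 35.511 pc.
M₁ = m₁ − 5 log₁₀ d₁ + 5 = 11.39 − 3.4086 + 5 = 12.9814.
M₂ = 6.89 − 7.7518 + 5 = 4.1382.
L₁/L₂ = 10^(0.4(M₂ − M₁)) = 10^(0.4 × (-8.8432)) = 10^(-3.53728) = 0.00029022.

L₁/L₂ = 0.000290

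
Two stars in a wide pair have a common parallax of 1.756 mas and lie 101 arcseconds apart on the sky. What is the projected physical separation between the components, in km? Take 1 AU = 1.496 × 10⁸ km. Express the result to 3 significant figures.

d = 1/p = 1/0.001756″ = 569.48 pc.
At distance d (pc), an angle of θ arcsec spans θ·d AU: s = 101 × 569.48 = 57517 AU.
= 57517 × 1.496 × 10⁸ km = 8.6045 × 10^12 km.

8.60 × 10^12 km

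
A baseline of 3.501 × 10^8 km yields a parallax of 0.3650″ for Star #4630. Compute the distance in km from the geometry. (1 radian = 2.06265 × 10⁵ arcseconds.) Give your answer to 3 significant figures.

θ = 0.3650″ = 0.3650/206265 = 1.7696 × 10^-6 rad.
d = B/θ = (3.501 × 10^8) / (1.7696 × 10^-6) = 1.9784 × 10^14 km.

1.98 × 10^14 km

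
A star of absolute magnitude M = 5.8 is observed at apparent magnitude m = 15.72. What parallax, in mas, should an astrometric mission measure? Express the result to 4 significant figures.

m − M = 15.72 − 5.8 = 9.92.
d = 10^((m−M)/5 + 1) = 10^2.984 = 963.83 pc.
p = 1/d = 1/963.83 = 0.0010375 arcsec = 1.0375 mas.

1.038 mas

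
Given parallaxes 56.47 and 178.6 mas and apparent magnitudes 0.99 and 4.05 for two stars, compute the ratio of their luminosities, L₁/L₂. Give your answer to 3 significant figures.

d₁ = 1/p₁ = 1/0.05647″ = 17.709 pc; d₂ = 1/p₂ = 1/0.1786″ = 5.5991 pc.
M₁ = m₁ − 5 log₁₀ d₁ + 5 = 0.99 − 6.2410 + 5 = -0.2510.
M₂ = 4.05 − 3.7406 + 5 = 5.3094.
L₁/L₂ = 10^(0.4(M₂ − M₁)) = 10^(0.4 × 5.5604) = 10^2.22416 = 167.56.

L₁/L₂ = 168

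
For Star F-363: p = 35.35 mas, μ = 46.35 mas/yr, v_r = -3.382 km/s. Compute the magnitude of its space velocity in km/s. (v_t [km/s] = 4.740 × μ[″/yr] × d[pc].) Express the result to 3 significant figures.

7.08 km/s

d = 1/p = 1/0.03535″ = 28.289 pc.
μ = 46.35 mas/yr = 0.04635 ″/yr.
v_t = 4.740 μ d = 4.740 × 0.04635 × 28.289 = 6.2151 km/s.
v = √(v_r² + v_t²) = √((-3.382)² + 6.2151²) = √50.0654 = 7.0757 km/s.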